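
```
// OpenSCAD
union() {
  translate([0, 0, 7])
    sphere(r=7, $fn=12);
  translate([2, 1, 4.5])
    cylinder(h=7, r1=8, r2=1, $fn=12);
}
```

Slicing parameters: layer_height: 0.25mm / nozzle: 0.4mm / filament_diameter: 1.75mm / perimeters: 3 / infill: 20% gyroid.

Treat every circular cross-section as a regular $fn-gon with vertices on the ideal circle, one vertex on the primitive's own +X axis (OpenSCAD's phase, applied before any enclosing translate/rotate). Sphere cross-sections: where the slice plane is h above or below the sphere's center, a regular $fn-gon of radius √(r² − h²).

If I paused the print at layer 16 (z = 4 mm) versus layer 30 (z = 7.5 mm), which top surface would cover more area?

Layer 16 (z = 4): the sphere: section is a regular 12-gon, circumradius = √(r²−h²) = √(7²−3²) = 6.325 (area = (12/2)·6.325²·sin(360°/12) = 120.00 mm²); the cone at (2, 1) does not reach this height (z outside [4.5, 11.5]); Taking the union: only the r=7 sphere is present, so the union is just that shape — area = 120.00 mm². So its area = 120.00 mm². Layer 30 (z = 7.5): the r=7 sphere slices to a regular 12-gon of circumradius 6.982 (√(r²−h²) with h=0.5 from center) (area = (12/2)·6.982²·sin(360°/12) = 146.25 mm²); the cone at (2, 1) (r1=8→r2=1) has section circumradius 5.000 here — a regular 12-gon (area = (12/2)·5.000²·sin(360°/12) = 75.00 mm²); Combining (union): the regions partially overlap — summed areas 221.25 mm² minus the doubly-counted overlap 73.66 mm² gives 147.59 mm² — area = 147.59 mm². So its area = 147.59 mm². Layer 30 is larger (147.59 vs 120.00 mm²).

layer 30 (z = 7.5 mm)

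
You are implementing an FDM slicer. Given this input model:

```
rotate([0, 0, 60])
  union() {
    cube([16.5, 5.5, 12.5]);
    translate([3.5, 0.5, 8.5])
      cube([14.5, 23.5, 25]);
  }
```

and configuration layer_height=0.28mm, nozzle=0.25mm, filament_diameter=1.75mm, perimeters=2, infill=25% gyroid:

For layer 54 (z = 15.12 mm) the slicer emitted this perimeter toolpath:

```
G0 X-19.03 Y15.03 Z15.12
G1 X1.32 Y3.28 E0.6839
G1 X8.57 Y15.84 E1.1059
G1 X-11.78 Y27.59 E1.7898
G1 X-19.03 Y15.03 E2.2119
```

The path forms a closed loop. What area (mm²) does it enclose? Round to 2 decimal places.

340.78 mm²

Apply the shoelace formula to the sequence of (X, Y) vertices; enclosed area = 340.78 mm².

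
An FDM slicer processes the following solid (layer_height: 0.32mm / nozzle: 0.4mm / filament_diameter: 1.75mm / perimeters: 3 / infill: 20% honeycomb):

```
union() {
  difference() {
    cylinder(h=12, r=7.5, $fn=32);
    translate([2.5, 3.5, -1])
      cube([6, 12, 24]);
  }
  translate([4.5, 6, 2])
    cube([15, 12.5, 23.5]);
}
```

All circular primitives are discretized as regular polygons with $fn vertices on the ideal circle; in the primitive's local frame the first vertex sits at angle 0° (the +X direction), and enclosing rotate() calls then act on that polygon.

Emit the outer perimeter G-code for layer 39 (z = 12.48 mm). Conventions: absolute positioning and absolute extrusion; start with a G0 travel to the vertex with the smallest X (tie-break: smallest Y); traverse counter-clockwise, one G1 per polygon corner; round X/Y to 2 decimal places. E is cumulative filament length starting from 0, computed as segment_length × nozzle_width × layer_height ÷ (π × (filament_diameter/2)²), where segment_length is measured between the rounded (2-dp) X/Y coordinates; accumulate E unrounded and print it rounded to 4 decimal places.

At z = 12.48 mm: the cylinder is absent (z outside [0, 12]); the cube at (2.5, 3.5) is present — its section is the full 6×12 rectangle; After the difference (first − rest): the first operand is absent here, so nothing remains; the 15×12.5 cube at (4.5, 6) contributes its full rectangle; Merging all regions: only the 15×12.5 cube at (4.5, 6) is present, so the union is just that shape — 1 connected region. The outline is a single polygon with 4 vertices. Extrusion per mm of travel: 0.4 × 0.32 / (π × 0.875²) = 0.053216. Accumulating E over each segment gives final E = 2.9269.

G0 X4.50 Y6.00 Z12.48
G1 X19.50 Y6.00 E0.7982
G1 X19.50 Y18.50 E1.4634
G1 X4.50 Y18.50 E2.2617
G1 X4.50 Y6.00 E2.9269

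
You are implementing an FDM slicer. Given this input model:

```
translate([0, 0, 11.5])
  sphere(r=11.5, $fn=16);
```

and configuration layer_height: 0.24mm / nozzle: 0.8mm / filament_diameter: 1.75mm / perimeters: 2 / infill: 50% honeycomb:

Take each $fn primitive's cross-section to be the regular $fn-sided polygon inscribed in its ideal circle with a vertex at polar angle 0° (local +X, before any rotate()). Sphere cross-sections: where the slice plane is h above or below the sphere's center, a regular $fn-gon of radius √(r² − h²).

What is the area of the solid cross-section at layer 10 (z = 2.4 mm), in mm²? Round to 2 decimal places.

At z = 2.4 mm: the r=11.5 sphere contributes a regular 16-gon of circumradius √(11.5²−9.1²) = 7.031 (area = (16/2)·7.031²·sin(360°/16) = 151.36 mm²). Overall, the cross-section is a single solid region. Net area = 151.36 mm².

151.36 mm²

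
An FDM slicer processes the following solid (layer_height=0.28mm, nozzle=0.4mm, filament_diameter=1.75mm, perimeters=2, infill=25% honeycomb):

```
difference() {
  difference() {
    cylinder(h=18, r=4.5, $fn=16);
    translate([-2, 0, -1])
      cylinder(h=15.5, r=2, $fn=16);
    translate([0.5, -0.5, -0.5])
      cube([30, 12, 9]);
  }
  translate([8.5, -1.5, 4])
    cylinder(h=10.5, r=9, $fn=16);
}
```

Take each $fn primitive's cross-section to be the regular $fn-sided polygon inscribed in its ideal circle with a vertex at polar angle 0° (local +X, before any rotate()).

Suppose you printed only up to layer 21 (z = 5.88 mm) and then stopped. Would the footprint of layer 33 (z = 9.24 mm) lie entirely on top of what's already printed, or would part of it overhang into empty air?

part overhangs

Compare the two slices. At z = 5.88: the cylinder: section is a regular 16-gon, circumradius r=4.5 (area = (16/2)·4.500²·sin(360°/16) = 61.99 mm²); the cylinder at (-2, 0): section is a regular 16-gon, circumradius r=2 (area = (16/2)·2.000²·sin(360°/16) = 12.25 mm²); the 30×12 cube at (0.5, -0.5) contributes its full rectangle (area 360.00 mm²); Taking the first minus the rest: starting from the r=4.5 cylinder (61.99 mm²), the r=2 cylinder at (-2, 0) lies wholly inside it (removes its full 12.25 mm² and its 12.49 mm outline becomes a hole wall); the 30×12 cube at (0.5, -0.5) partially overlaps it — only the 15.25 mm² overlap (of its 360.00 mm²) is removed, clipping the outline — area = 34.50 mm²; the r=9 cylinder at (8.5, -1.5) gives a regular 16-gon of circumradius 9 (constant along its height) (area = (16/2)·9.000²·sin(360°/16) = 247.98 mm²); Taking the first minus the rest: starting from the result so far (34.50 mm²), the r=9 cylinder at (8.5, -1.5) partially overlaps it — only the 15.47 mm² overlap (of its 247.98 mm²) is removed, clipping the outline — area = 19.03 mm². At z = 9.24: the r=4.5 cylinder contributes a regular 16-gon of circumradius 4.5 (area = (16/2)·4.500²·sin(360°/16) = 61.99 mm²); the cylinder at (-2, 0): section is a regular 16-gon, circumradius r=2 (area = (16/2)·2.000²·sin(360°/16) = 12.25 mm²); the cube at (0.5, -0.5) is not intersected at this z (z outside [-0.5, 8.5]); Subtracting the remaining from the first: starting from the r=4.5 cylinder (61.99 mm²), the r=2 cylinder at (-2, 0) lies wholly inside it (removes its full 12.25 mm² and its 12.49 mm outline becomes a hole wall) — area = 49.75 mm²; the r=9 cylinder at (8.5, -1.5) contributes a regular 16-gon of circumradius 9 (area = (16/2)·9.000²·sin(360°/16) = 247.98 mm²); Subtracting the remaining from the first: starting from that combined region (49.75 mm²), the r=9 cylinder at (8.5, -1.5) partially overlaps it — only the 29.56 mm² overlap (of its 247.98 mm²) is removed, clipping the outline — area = 20.19 mm². Checking containment: at z = 9.24 the cross-section extends beyond the z = 5.88 cross-section by about 1.16 mm².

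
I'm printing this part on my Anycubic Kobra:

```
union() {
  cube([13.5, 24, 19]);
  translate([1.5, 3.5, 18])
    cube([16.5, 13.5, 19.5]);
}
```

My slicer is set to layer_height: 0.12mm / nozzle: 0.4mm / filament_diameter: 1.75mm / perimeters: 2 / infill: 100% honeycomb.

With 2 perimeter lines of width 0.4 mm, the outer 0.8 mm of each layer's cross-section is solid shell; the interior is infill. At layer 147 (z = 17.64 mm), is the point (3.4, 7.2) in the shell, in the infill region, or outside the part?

infill

At z = 17.64 mm: the 13.5×24 cube contributes its full rectangle; the cube at (1.5, 3.5) is not intersected at this z (z outside [18, 37.5]); Taking the union: only the 13.5×24 cube is present, so the union is just that shape — 1 connected region. Overall, the cross-section is a single solid region. The nearest boundary edge runs (0.00, 24.00)→(0.00, 0.00); distance from the point to it = 3.40 mm. The point is inside the cross-section and 3.40 mm from the nearest boundary — more than the 0.8 mm shell width (2 × 0.4), so it's in the infill interior.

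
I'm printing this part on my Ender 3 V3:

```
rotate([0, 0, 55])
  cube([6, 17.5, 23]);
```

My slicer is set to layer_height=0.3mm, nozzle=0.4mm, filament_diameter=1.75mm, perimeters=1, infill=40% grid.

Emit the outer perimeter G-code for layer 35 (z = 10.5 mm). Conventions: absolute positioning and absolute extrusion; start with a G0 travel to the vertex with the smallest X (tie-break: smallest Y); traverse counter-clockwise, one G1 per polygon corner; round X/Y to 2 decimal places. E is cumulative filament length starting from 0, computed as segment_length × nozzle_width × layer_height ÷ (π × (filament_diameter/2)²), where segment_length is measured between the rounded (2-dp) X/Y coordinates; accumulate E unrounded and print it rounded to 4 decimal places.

At z = 10.5 mm: the 6×17.5 cube contributes its full rectangle; (whole slice rotated 55° about Z — lengths, areas and connectivity unchanged). The outline is a single polygon with 4 vertices. Extrusion per mm of travel: 0.4 × 0.3 / (π × 0.875²) = 0.049890. Accumulating E over each segment gives final E = 2.3448.

G0 X-14.34 Y10.04 Z10.50
G1 X0.00 Y0.00 E0.8733
G1 X3.44 Y4.91 E1.1724
G1 X-10.89 Y14.95 E2.0454
G1 X-14.34 Y10.04 E2.3448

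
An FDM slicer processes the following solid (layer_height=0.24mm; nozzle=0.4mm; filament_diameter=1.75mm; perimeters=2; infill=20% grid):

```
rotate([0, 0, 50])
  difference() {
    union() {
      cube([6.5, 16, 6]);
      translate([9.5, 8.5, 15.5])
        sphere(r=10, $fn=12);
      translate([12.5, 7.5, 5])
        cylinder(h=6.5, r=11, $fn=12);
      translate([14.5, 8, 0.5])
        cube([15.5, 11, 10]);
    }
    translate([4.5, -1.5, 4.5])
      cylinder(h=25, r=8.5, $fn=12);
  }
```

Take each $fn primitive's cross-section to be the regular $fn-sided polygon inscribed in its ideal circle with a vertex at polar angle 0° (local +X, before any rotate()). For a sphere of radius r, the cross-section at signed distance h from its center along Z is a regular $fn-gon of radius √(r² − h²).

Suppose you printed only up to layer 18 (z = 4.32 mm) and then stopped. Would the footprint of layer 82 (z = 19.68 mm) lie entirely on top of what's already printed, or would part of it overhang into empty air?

Compare the two slices. At z = 4.32: the cube (footprint 6.5×16) is included at this height (area 104.00 mm²); the sphere at (9.5, 8.5) is absent (|z−center|=11.180 > r=10); the cylinder at (12.5, 7.5) does not reach this height (z outside [5, 11.5]); the cube at (14.5, 8) (footprint 15.5×11) is included at this height (area 170.50 mm²); Merging all regions: the 2 present regions are separate (no shared area or edge), so areas and boundary lengths simply add and each stays a separate island — area = 274.50 mm²; the cylinder at (4.5, -1.5) is absent (z outside [4.5, 29.5]); Taking the first minus the rest: none of the subtracted shapes is present at this height, so that combined region is unchanged — area = 274.50 mm²; (whole slice rotated 50° about Z — lengths, areas and connectivity unchanged). At z = 19.68: the cube is not intersected at this z (z outside [0, 6]); the r=10 sphere at (9.5, 8.5) contributes a regular 12-gon of circumradius √(10²−4.18²) = 9.084 (area = (12/2)·9.084²·sin(360°/12) = 247.58 mm²); the cylinder at (12.5, 7.5) is not intersected at this z (z outside [5, 11.5]); the cube at (14.5, 8) is absent (z outside [0.5, 10.5]); Merging all regions: only the r=10 sphere at (9.5, 8.5) is present, so the union is just that shape — area = 247.58 mm²; the r=8.5 cylinder at (4.5, -1.5) gives a regular 12-gon of circumradius 8.5 (constant along its height) (area = (12/2)·8.500²·sin(360°/12) = 216.75 mm²); Subtracting the remaining from the first: starting from that combined region (247.58 mm²), the r=8.5 cylinder at (4.5, -1.5) partially overlaps it — only the 54.15 mm² overlap (of its 216.75 mm²) is removed, clipping the outline — area = 193.44 mm²; (rotated 50° about Z; rotation is an isometry so areas/perimeters/island counts are preserved). Checking containment: at z = 19.68 the cross-section extends beyond the z = 4.32 cross-section by about 125.58 mm².

part overhangs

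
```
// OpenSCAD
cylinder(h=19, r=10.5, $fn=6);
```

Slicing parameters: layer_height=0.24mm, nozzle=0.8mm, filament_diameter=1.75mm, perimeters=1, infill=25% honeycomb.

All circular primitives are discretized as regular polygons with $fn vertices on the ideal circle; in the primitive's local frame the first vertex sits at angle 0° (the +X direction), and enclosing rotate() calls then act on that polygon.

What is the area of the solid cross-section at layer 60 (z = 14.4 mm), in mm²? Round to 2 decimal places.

286.44 mm²

At z = 14.4 mm: the r=10.5 cylinder contributes a regular 6-gon of circumradius 10.5 (area = (6/2)·10.500²·sin(360°/6) = 286.44 mm²). Overall, the cross-section is a single solid region. Net area = 286.44 mm².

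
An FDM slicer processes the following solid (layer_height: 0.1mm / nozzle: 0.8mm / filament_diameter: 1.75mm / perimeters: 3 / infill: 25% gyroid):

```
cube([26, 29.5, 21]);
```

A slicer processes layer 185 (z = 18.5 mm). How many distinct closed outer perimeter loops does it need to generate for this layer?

At z = 18.5 mm: the cube (footprint 26×29.5) is included at this height. The result has 1 disconnected region.

1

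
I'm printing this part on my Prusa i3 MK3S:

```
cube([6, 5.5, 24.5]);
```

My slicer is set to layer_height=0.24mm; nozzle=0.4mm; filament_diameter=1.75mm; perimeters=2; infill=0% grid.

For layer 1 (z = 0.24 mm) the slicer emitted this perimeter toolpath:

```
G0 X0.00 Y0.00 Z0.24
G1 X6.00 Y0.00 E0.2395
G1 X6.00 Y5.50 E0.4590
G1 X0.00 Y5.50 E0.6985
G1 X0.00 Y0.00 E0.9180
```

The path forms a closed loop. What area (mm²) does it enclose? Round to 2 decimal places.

33.00 mm²

Apply the shoelace formula to the sequence of (X, Y) vertices; enclosed area = 33.00 mm².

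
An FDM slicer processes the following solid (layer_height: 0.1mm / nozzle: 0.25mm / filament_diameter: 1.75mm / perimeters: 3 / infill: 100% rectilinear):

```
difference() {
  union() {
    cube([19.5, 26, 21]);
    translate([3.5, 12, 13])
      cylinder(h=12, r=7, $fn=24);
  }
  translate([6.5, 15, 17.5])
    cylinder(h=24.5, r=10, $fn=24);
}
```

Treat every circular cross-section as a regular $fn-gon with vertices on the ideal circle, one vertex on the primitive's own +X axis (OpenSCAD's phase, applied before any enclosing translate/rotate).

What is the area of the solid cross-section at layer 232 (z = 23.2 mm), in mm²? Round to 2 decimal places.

10.81 mm²

At z = 23.2 mm: the cube does not reach this height (z outside [0, 21]); the r=7 cylinder at (3.5, 12) contributes a regular 24-gon of circumradius 7 (area = (24/2)·7.000²·sin(360°/24) = 152.19 mm²); Taking the union: only the r=7 cylinder at (3.5, 12) is present, so the union is just that shape — area = 152.19 mm²; the r=10 cylinder at (6.5, 15) contributes a regular 24-gon of circumradius 10 (area = (24/2)·10.000²·sin(360°/24) = 310.58 mm²); Taking the first minus the rest: starting from that combined region (152.19 mm²), the r=10 cylinder at (6.5, 15) partially overlaps it — only the 141.38 mm² overlap (of its 310.58 mm²) is removed, clipping the outline — area = 10.81 mm². Overall, the cross-section is a single solid region. Net area = 10.81 mm².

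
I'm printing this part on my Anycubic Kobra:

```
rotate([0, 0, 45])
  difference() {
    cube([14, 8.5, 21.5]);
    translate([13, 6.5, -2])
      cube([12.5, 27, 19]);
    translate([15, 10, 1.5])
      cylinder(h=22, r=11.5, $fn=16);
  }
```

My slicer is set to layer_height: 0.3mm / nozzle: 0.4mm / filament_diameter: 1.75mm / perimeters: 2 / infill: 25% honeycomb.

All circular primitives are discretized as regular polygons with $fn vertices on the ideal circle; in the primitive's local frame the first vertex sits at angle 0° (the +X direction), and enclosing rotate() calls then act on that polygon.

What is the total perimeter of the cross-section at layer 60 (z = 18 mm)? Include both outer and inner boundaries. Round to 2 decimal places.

32.77 mm

At z = 18 mm: the cube (footprint 14×8.5) is included at this height (perimeter 45.00 mm); the cube at (13, 6.5) is absent (z outside [-2, 17]); the cylinder at (15, 10): section is a regular 16-gon, circumradius r=11.5 (perimeter = 2·16·11.500·sin(180°/16) = 71.79 mm); After the difference (first − rest): starting from the 14×8.5 cube, the r=11.5 cylinder at (15, 10) partially overlaps it — only the 70.73 mm² overlap (of its 404.88 mm²) is removed, clipping the outline — boundary = 32.77 mm; (whole slice rotated 45° about Z — lengths, areas and connectivity unchanged). Overall, the cross-section is a single solid region. Total boundary length (outer) = 32.77 mm.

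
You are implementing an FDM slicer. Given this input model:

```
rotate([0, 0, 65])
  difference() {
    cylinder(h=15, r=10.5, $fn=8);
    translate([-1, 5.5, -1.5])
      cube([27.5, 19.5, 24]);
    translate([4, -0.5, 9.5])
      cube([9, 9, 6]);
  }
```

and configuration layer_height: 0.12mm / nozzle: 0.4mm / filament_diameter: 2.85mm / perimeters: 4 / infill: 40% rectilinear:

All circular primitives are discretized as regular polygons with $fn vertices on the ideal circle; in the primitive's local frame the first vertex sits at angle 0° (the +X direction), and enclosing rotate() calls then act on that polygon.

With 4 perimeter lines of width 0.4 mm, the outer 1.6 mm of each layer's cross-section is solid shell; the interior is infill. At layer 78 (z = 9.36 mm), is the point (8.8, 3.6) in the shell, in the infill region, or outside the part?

shell

At z = 9.36 mm: the r=10.5 cylinder contributes a regular 8-gon of circumradius 10.5; the cube at (-1, 5.5) is present — its section is the full 27.5×19.5 rectangle; the cube at (4, -0.5) does not reach this height (z outside [9.5, 15.5]); Subtracting the remaining from the first: starting from the r=10.5 cylinder, the 27.5×19.5 cube at (-1, 5.5) partially overlaps it — only the 31.27 mm² overlap (of its 536.25 mm²) is removed, clipping the outline — 1 connected region; (rotated 65° about Z; rotation is an isometry so areas/perimeters/island counts are preserved). Overall, the cross-section is a single solid region. Undo the 65° rotation: the query point maps to (6.982, -6.454) in the un-rotated model frame. The nearest boundary edge runs (10.50, 0.00)→(7.42, -7.42); distance from the point to it = 0.78 mm. The point is inside the cross-section, 0.78 mm from the nearest boundary — within the 1.6 mm shell band (4 × 0.4).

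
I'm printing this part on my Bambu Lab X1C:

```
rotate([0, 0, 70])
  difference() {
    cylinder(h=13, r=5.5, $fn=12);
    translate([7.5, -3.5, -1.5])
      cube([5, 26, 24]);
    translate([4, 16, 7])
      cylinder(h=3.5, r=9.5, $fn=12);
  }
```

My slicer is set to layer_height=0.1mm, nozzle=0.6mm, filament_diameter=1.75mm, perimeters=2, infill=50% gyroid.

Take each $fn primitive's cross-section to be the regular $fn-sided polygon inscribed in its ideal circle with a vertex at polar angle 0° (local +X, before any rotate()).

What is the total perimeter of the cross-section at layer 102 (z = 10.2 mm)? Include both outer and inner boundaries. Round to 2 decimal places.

At z = 10.2 mm: the r=5.5 cylinder contributes a regular 12-gon of circumradius 5.5 (perimeter = 2·12·5.500·sin(180°/12) = 34.16 mm); the cube at (7.5, -3.5) (footprint 5×26) is included at this height (perimeter 62.00 mm); the r=9.5 cylinder at (4, 16) gives a regular 12-gon of circumradius 9.5 (constant along its height) (perimeter = 2·12·9.500·sin(180°/12) = 59.01 mm); After the difference (first − rest): starting from the r=5.5 cylinder, the 5×26 cube at (7.5, -3.5) misses the remaining region (no effect); the r=9.5 cylinder at (4, 16) misses the remaining region (no effect) — boundary = 34.16 mm; (rotated 70° about Z; rotation is an isometry so areas/perimeters/island counts are preserved). Overall, the cross-section is a single solid region. Total boundary length (outer) = 34.16 mm.

34.16 mm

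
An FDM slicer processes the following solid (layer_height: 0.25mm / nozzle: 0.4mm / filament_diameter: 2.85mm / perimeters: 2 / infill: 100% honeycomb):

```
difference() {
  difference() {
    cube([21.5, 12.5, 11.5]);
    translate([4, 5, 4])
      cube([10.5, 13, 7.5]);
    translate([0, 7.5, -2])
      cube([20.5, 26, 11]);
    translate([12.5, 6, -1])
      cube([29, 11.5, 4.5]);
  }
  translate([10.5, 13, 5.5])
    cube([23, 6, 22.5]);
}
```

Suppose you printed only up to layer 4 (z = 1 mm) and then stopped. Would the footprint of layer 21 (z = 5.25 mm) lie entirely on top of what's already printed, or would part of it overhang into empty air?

Compare the two slices. At z = 1: the cube (footprint 21.5×12.5) is included at this height (area 268.75 mm²); the cube at (4, 5) is not intersected at this z (z outside [4, 11.5]); the cube at (0, 7.5) is present — its section is the full 20.5×26 rectangle (area 533.00 mm²); the 29×11.5 cube at (12.5, 6) contributes its full rectangle (area 333.50 mm²); Taking the first minus the rest: starting from the 21.5×12.5 cube (268.75 mm²), the 20.5×26 cube at (0, 7.5) partially overlaps it — only the 102.50 mm² overlap (of its 533.00 mm²) is removed, clipping the outline; the 29×11.5 cube at (12.5, 6) partially overlaps it — only the 18.50 mm² overlap (of its 333.50 mm²) is removed, clipping the outline — area = 147.75 mm²; the cube at (10.5, 13) does not reach this height (z outside [5.5, 28]); Subtracting the remaining from the first: none of the subtracted shapes is present at this height, so the result so far is unchanged — area = 147.75 mm². At z = 5.25: the 21.5×12.5 cube contributes its full rectangle (area 268.75 mm²); the 10.5×13 cube at (4, 5) contributes its full rectangle (area 136.50 mm²); the cube at (0, 7.5) is present — its section is the full 20.5×26 rectangle (area 533.00 mm²); the cube at (12.5, 6) is not intersected at this z (z outside [-1, 3.5]); Subtracting the remaining from the first: starting from the 21.5×12.5 cube (268.75 mm²), the 10.5×13 cube at (4, 5) partially overlaps it — only the 78.75 mm² overlap (of its 136.50 mm²) is removed, clipping the outline; the 20.5×26 cube at (0, 7.5) partially overlaps it — only the 50.00 mm² overlap (of its 533.00 mm²) is removed, clipping the outline — area = 140.00 mm²; the cube at (10.5, 13) is not intersected at this z (z outside [5.5, 28]); Subtracting the remaining from the first: none of the subtracted shapes is present at this height, so that combined region is unchanged — area = 140.00 mm². Checking containment: at z = 5.25 the cross-section extends beyond the z = 1 cross-section by about 15.50 mm².

part overhangs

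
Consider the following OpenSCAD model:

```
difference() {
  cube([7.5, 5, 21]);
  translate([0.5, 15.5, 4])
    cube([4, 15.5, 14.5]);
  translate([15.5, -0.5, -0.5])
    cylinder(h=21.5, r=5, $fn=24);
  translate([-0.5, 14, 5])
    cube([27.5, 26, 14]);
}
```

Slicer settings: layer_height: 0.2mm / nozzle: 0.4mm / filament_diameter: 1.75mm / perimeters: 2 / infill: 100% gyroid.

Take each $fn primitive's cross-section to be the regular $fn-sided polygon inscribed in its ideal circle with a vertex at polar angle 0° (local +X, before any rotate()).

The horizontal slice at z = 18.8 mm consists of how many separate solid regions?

1

At z = 18.8 mm: the cube (footprint 7.5×5) is included at this height; the cube at (0.5, 15.5) does not reach this height (z outside [4, 18.5]); the r=5 cylinder at (15.5, -0.5) contributes a regular 24-gon of circumradius 5; the cube at (-0.5, 14) is present — its section is the full 27.5×26 rectangle; Subtracting the remaining from the first: starting from the 7.5×5 cube, the r=5 cylinder at (15.5, -0.5) misses the remaining region (no effect); the 27.5×26 cube at (-0.5, 14) misses the remaining region (no effect) — 1 connected region. The result has 1 disconnected region.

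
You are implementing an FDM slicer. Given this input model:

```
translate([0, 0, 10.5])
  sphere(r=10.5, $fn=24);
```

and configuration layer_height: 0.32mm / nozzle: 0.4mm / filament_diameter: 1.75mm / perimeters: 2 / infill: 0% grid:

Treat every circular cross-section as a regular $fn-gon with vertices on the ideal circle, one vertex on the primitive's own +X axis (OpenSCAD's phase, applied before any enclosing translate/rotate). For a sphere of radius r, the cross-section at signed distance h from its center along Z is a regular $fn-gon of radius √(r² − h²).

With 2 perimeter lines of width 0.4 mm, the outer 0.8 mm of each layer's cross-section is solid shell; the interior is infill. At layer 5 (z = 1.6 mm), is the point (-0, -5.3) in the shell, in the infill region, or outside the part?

shell

At z = 1.6 mm: the sphere: section is a regular 24-gon, circumradius = √(r²−h²) = √(10.5²−8.9²) = 5.571. Overall, the cross-section is a single solid region. The nearest boundary edge runs (-1.44, -5.38)→(-0.00, -5.57); distance from the point to it = 0.27 mm. The point is inside the cross-section, 0.27 mm from the nearest boundary — within the 0.8 mm shell band (2 × 0.4).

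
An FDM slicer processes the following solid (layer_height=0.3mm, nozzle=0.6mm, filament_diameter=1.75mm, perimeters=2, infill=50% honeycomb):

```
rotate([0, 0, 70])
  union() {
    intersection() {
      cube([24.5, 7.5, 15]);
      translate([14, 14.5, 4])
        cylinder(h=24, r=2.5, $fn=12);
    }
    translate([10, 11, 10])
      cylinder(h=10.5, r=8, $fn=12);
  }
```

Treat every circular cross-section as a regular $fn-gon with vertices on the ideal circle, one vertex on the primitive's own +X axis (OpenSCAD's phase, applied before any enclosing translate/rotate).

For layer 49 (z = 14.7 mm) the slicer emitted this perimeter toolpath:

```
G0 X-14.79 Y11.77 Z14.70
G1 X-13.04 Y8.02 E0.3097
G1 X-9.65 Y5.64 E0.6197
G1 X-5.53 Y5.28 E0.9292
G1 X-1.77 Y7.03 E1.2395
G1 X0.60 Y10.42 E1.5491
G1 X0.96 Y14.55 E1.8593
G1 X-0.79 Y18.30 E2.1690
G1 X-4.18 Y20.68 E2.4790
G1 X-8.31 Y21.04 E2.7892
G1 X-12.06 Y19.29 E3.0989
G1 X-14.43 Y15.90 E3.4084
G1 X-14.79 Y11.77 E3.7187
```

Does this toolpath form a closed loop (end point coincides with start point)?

yes

Start point (G0): (-14.79, 11.77). End point (last G1): the path returns to the start — closed.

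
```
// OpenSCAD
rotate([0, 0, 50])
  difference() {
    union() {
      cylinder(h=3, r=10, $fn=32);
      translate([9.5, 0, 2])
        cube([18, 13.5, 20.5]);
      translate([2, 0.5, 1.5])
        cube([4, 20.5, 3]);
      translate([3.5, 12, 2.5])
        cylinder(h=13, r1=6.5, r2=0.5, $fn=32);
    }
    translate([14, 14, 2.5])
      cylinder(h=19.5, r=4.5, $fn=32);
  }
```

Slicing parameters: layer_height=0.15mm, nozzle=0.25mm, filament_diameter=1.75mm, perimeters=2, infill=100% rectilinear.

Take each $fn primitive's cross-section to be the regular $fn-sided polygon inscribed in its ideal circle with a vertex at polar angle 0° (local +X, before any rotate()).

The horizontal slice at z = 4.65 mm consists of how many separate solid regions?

At z = 4.65 mm: the cylinder is not intersected at this z (z outside [0, 3]); the 18×13.5 cube at (9.5, 0) contributes its full rectangle; the cube at (2, 0.5) is not intersected at this z (z outside [1.5, 4.5]); the cone at (3.5, 12): at t=0.165 of its height the radius interpolates to r₁+(r₂−r₁)t = 5.508, giving a regular 32-gon of that circumradius; Combining (union): the 2 present regions are separate (no shared area or edge), so areas and boundary lengths simply add and each stays a separate island — 2 connected regions; the cylinder at (14, 14): section is a regular 32-gon, circumradius r=4.5; Taking the first minus the rest: starting from the result so far, the r=4.5 cylinder at (14, 14) partially overlaps it — only the 27.13 mm² overlap (of its 63.21 mm²) is removed, clipping the outline — 2 connected regions; (whole slice rotated 50° about Z — lengths, areas and connectivity unchanged). The result has 2 disconnected regions.

2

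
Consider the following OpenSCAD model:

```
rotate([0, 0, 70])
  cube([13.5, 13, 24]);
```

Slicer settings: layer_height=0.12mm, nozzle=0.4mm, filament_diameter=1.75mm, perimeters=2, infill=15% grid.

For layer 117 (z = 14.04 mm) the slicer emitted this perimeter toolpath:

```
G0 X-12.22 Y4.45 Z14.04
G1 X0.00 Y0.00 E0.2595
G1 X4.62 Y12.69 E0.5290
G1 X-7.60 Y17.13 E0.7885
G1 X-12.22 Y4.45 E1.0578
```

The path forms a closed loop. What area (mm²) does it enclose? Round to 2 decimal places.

175.55 mm²

Apply the shoelace formula to the sequence of (X, Y) vertices; enclosed area = 175.55 mm².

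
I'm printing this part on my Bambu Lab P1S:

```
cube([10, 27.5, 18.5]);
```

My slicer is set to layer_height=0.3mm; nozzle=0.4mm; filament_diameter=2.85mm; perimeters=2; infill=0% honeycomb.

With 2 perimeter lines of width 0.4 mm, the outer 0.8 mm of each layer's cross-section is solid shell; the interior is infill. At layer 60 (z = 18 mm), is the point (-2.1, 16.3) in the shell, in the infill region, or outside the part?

At z = 18 mm: the 10×27.5 cube contributes its full rectangle. Overall, the cross-section is a single solid region. The nearest boundary edge runs (0.00, 27.50)→(0.00, 0.00); distance from the point to it = 2.10 mm. The point is not inside any of the regions above, so it lies outside the cross-section (2.10 mm from the nearest boundary).

outside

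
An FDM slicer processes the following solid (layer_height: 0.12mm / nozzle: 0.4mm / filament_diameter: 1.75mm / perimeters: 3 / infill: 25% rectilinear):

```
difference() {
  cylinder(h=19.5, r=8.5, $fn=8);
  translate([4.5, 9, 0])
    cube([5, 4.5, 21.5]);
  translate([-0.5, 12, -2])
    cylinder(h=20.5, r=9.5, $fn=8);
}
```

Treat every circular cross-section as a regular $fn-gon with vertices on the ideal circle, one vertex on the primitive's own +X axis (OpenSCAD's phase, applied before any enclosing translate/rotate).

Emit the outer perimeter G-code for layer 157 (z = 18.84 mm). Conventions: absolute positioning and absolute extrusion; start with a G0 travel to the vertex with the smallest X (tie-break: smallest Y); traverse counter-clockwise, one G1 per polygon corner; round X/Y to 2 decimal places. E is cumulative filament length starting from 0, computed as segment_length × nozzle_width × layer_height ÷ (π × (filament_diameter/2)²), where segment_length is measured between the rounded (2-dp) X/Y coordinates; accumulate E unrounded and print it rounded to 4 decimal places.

G0 X-8.50 Y0.00 Z18.84
G1 X-6.01 Y-6.01 E0.1298
G1 X0.00 Y-8.50 E0.2596
G1 X6.01 Y-6.01 E0.3895
G1 X8.50 Y0.00 E0.5193
G1 X6.01 Y6.01 E0.6491
G1 X0.00 Y8.50 E0.7789
G1 X-6.01 Y6.01 E0.9088
G1 X-8.50 Y0.00 E1.0386

At z = 18.84 mm: the cylinder: section is a regular 8-gon, circumradius r=8.5; the cube at (4.5, 9) is present — its section is the full 5×4.5 rectangle; the cylinder at (-0.5, 12) is absent (z outside [-2, 18.5]); Taking the first minus the rest: starting from the r=8.5 cylinder, the 5×4.5 cube at (4.5, 9) misses the remaining region (no effect) — 1 connected region. The outline is a single polygon with 8 vertices. Extrusion per mm of travel: 0.4 × 0.12 / (π × 0.875²) = 0.019956. Accumulating E over each segment gives final E = 1.0386.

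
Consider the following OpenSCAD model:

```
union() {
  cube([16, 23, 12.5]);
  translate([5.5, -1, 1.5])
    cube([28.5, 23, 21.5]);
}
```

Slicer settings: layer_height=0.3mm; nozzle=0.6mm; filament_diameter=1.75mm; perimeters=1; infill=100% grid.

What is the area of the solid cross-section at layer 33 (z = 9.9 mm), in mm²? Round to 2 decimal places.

792.50 mm²

At z = 9.9 mm: the cube (footprint 16×23) is included at this height (area 368.00 mm²); the cube at (5.5, -1) (footprint 28.5×23) is included at this height (area 655.50 mm²); Taking the union: the regions partially overlap — summed areas 1023.50 mm² minus the doubly-counted overlap 231.00 mm² gives 792.50 mm² — area = 792.50 mm². Overall, the cross-section is a single solid region. Net area = 792.50 mm².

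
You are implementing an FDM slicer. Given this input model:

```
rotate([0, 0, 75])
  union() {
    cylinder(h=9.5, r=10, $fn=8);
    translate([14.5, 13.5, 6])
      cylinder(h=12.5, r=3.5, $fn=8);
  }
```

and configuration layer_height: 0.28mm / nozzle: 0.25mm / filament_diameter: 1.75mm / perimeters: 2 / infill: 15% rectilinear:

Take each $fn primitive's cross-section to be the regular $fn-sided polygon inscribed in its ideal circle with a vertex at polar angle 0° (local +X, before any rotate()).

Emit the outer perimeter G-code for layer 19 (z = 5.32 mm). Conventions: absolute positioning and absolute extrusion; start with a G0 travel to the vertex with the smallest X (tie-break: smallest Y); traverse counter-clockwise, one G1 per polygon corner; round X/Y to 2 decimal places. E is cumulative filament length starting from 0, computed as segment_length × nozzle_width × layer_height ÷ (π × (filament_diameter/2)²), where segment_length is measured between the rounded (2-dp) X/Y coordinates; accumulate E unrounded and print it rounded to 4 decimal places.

At z = 5.32 mm: the cylinder: section is a regular 8-gon, circumradius r=10; the cylinder at (14.5, 13.5) is absent (z outside [6, 18.5]); Merging all regions: only the r=10 cylinder is present, so the union is just that shape — 1 connected region; (rotated 75° about Z; rotation is an isometry so areas/perimeters/island counts are preserved). The outline is a single polygon with 8 vertices. Extrusion per mm of travel: 0.25 × 0.28 / (π × 0.875²) = 0.029103. Accumulating E over each segment gives final E = 1.7820.

G0 X-9.66 Y2.59 Z5.32
G1 X-8.66 Y-5.00 E0.2228
G1 X-2.59 Y-9.66 E0.4455
G1 X5.00 Y-8.66 E0.6683
G1 X9.66 Y-2.59 E0.8910
G1 X8.66 Y5.00 E1.1138
G1 X2.59 Y9.66 E1.3365
G1 X-5.00 Y8.66 E1.5593
G1 X-9.66 Y2.59 E1.7820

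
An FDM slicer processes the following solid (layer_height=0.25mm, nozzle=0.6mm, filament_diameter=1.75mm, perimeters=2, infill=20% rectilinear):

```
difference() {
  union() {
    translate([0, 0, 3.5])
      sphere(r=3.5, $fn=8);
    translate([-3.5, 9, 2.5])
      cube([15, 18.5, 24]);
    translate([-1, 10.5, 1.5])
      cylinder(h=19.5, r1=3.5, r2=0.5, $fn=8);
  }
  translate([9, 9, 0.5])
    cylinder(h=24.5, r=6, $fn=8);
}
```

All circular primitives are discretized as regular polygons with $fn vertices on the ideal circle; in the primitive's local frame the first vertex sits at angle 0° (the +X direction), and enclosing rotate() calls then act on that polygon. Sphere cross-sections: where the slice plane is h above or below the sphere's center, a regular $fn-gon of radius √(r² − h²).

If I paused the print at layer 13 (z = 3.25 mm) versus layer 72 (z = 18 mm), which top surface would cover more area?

layer 13 (z = 3.25 mm)

Layer 13 (z = 3.25): the r=3.5 sphere slices to a regular 8-gon of circumradius 3.491 (√(r²−h²) with h=0.25 from center) (area = (8/2)·3.491²·sin(360°/8) = 34.47 mm²); the cube at (-3.5, 9) is present — its section is the full 15×18.5 rectangle (area 277.50 mm²); the cone at (-1, 10.5) (r1=3.5→r2=0.5) has section circumradius 3.231 here — a regular 8-gon (area = (8/2)·3.231²·sin(360°/8) = 29.52 mm²); Combining (union): the regions partially overlap — summed areas 341.49 mm² minus the doubly-counted overlap 22.25 mm² gives 319.25 mm² — area = 319.25 mm²; the cylinder at (9, 9): section is a regular 8-gon, circumradius r=6 (area = (8/2)·6.000²·sin(360°/8) = 101.82 mm²); Taking the first minus the rest: starting from that combined region (319.25 mm²), the r=6 cylinder at (9, 9) partially overlaps it — only the 39.16 mm² overlap (of its 101.82 mm²) is removed, clipping the outline — area = 280.09 mm². So its area = 280.09 mm². Layer 72 (z = 18): the sphere is absent (|z−center|=14.500 > r=3.5); the cube at (-3.5, 9) is present — its section is the full 15×18.5 rectangle (area 277.50 mm²); the cone at (-1, 10.5) (r1=3.5→r2=0.5) has section circumradius 0.962 here — a regular 8-gon (area = (8/2)·0.962²·sin(360°/8) = 2.62 mm²); Taking the union: the cone at (-1, 10.5) lies entirely inside the 15×18.5 cube at (-3.5, 9), so the union is just the 15×18.5 cube at (-3.5, 9) — area = 277.50 mm²; the cylinder at (9, 9): section is a regular 8-gon, circumradius r=6 (area = (8/2)·6.000²·sin(360°/8) = 101.82 mm²); After the difference (first − rest): starting from the result so far (277.50 mm²), the r=6 cylinder at (9, 9) partially overlaps it — only the 39.16 mm² overlap (of its 101.82 mm²) is removed, clipping the outline — area = 238.34 mm². So its area = 238.34 mm². Layer 13 is larger (280.09 vs 238.34 mm²).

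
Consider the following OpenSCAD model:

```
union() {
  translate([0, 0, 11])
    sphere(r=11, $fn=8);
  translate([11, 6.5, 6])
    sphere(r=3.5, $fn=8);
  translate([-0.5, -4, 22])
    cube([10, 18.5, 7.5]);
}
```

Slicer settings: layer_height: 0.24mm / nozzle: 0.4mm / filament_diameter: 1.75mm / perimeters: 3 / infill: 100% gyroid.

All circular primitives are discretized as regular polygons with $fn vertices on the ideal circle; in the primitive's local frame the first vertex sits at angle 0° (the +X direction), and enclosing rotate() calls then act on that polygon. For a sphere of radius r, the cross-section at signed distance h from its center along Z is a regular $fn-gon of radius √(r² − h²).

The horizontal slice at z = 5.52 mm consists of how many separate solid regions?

2

At z = 5.52 mm: the r=11 sphere slices to a regular 8-gon of circumradius 9.538 (√(r²−h²) with h=5.48 from center); the r=3.5 sphere at (11, 6.5) slices to a regular 8-gon of circumradius 3.467 (√(r²−h²) with h=0.48 from center); the cube at (-0.5, -4) is not intersected at this z (z outside [22, 29.5]); Combining (union): the 2 present regions are separate (no shared area or edge), so areas and boundary lengths simply add and each stays a separate island — 2 connected regions. The result has 2 disconnected regions.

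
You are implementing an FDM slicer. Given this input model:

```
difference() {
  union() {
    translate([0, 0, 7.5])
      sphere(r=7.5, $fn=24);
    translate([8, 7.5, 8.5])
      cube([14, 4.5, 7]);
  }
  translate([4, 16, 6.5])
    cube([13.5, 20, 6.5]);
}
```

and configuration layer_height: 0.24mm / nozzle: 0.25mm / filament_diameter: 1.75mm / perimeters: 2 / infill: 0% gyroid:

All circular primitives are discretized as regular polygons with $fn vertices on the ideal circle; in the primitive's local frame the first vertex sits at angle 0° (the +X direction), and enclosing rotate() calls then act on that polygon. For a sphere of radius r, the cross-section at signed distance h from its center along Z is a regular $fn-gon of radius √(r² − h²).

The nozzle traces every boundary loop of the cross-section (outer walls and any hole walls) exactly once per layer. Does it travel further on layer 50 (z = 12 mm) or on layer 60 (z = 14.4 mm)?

layer 50 (z = 12 mm)

Layer 50 (z = 12): the r=7.5 sphere contributes a regular 24-gon of circumradius √(7.5²−4.5²) = 6.000 (perimeter = 2·24·6.000·sin(180°/24) = 37.59 mm); the 14×4.5 cube at (8, 7.5) contributes its full rectangle (perimeter 37.00 mm); Taking the union: the 2 present regions are separate (no shared area or edge), so areas and boundary lengths simply add and each stays a separate island — boundary = 74.59 mm; the cube at (4, 16) is present — its section is the full 13.5×20 rectangle (perimeter 67.00 mm); Subtracting the remaining from the first: starting from that combined region, the 13.5×20 cube at (4, 16) misses the remaining region (no effect) — boundary = 74.59 mm. So its perimeter = 74.59 mm. Layer 60 (z = 14.4): the sphere: section is a regular 24-gon, circumradius = √(r²−h²) = √(7.5²−6.9²) = 2.939 (perimeter = 2·24·2.939·sin(180°/24) = 18.42 mm); the 14×4.5 cube at (8, 7.5) contributes its full rectangle (perimeter 37.00 mm); Merging all regions: the 2 present regions are separate (no shared area or edge), so areas and boundary lengths simply add and each stays a separate island — boundary = 55.42 mm; the cube at (4, 16) is absent (z outside [6.5, 13]); Subtracting the remaining from the first: none of the subtracted shapes is present at this height, so that combined region is unchanged — boundary = 55.42 mm. So its perimeter = 55.42 mm. Layer 50 is larger (74.59 vs 55.42 mm).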